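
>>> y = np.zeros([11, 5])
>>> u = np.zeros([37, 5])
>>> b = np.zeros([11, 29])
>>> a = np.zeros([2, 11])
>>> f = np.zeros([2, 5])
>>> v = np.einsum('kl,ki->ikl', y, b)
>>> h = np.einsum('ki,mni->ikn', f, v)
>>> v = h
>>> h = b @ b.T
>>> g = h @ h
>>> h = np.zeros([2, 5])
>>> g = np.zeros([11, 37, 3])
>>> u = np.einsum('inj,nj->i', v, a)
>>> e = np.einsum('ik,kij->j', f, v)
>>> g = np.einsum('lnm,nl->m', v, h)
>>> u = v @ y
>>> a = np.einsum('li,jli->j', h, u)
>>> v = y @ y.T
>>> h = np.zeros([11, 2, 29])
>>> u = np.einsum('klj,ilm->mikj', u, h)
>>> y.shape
(11, 5)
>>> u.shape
(29, 11, 5, 5)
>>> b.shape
(11, 29)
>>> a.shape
(5,)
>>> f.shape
(2, 5)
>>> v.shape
(11, 11)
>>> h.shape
(11, 2, 29)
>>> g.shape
(11,)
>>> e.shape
(11,)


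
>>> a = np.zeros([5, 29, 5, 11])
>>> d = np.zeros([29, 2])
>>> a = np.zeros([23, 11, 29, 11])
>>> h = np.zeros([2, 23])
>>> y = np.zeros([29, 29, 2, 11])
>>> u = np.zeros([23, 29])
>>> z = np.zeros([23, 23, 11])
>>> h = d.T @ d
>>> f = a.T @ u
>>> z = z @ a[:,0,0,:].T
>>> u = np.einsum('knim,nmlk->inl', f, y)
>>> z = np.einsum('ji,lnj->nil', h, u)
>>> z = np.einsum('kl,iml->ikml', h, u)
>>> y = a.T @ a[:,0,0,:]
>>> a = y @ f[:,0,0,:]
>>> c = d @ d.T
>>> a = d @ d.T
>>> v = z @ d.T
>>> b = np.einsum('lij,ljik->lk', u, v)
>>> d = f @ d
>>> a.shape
(29, 29)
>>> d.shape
(11, 29, 11, 2)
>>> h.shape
(2, 2)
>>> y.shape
(11, 29, 11, 11)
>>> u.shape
(11, 29, 2)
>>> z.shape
(11, 2, 29, 2)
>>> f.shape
(11, 29, 11, 29)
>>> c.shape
(29, 29)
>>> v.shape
(11, 2, 29, 29)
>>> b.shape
(11, 29)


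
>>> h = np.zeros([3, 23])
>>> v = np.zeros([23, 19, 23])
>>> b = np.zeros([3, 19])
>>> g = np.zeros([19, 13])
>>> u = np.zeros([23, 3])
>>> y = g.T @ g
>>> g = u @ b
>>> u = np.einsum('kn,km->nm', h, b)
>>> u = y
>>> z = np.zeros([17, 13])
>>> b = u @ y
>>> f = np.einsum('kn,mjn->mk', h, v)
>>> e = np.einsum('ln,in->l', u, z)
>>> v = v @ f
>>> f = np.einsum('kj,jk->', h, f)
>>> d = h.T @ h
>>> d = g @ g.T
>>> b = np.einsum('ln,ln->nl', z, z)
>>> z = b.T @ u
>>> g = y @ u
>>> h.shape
(3, 23)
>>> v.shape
(23, 19, 3)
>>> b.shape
(13, 17)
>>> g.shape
(13, 13)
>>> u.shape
(13, 13)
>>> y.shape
(13, 13)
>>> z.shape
(17, 13)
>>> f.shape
()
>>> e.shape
(13,)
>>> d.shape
(23, 23)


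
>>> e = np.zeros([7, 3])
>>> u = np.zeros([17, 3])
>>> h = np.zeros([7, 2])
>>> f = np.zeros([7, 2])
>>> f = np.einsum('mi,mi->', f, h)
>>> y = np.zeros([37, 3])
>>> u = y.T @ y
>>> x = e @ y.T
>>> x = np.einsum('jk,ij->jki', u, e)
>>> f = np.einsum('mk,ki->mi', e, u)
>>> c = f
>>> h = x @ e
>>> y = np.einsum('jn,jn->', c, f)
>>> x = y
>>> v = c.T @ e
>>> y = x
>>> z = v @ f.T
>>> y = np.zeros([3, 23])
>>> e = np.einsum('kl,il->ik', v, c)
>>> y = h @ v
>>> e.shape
(7, 3)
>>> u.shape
(3, 3)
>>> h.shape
(3, 3, 3)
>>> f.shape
(7, 3)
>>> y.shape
(3, 3, 3)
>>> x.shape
()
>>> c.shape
(7, 3)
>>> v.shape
(3, 3)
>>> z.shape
(3, 7)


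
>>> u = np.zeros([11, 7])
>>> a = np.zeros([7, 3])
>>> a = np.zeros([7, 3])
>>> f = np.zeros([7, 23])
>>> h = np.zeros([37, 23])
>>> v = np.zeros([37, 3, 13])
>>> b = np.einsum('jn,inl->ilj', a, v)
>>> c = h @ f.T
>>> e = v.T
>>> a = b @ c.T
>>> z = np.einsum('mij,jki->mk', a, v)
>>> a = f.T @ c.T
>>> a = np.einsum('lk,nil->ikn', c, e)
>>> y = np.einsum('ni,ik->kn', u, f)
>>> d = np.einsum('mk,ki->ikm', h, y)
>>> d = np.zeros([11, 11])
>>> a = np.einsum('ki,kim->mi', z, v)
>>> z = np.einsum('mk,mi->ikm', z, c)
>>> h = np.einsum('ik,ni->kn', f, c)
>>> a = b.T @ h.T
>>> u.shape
(11, 7)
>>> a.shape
(7, 13, 23)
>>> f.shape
(7, 23)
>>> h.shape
(23, 37)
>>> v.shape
(37, 3, 13)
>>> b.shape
(37, 13, 7)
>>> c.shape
(37, 7)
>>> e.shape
(13, 3, 37)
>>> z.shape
(7, 3, 37)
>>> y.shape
(23, 11)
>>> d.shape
(11, 11)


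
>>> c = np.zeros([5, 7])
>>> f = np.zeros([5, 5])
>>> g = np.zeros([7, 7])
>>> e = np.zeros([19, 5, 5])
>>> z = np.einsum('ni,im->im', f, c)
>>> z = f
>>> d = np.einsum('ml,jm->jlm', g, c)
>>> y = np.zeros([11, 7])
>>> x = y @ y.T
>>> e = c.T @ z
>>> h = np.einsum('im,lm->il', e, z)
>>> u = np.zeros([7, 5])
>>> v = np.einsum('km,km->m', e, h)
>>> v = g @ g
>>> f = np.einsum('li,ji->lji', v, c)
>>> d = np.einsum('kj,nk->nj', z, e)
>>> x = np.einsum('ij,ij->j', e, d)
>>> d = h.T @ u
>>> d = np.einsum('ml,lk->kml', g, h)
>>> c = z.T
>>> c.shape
(5, 5)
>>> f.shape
(7, 5, 7)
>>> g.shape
(7, 7)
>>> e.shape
(7, 5)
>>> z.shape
(5, 5)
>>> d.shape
(5, 7, 7)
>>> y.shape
(11, 7)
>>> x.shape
(5,)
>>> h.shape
(7, 5)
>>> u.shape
(7, 5)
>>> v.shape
(7, 7)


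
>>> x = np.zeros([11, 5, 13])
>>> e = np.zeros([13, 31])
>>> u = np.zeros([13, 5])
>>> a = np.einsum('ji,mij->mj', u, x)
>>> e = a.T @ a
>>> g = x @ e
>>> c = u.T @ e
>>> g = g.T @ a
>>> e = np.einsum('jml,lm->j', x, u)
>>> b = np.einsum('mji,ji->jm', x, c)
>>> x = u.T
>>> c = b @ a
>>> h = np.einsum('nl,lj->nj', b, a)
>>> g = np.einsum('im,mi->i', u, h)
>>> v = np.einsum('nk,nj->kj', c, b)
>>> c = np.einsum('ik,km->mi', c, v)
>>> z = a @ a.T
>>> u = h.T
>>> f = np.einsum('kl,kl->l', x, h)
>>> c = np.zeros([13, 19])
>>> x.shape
(5, 13)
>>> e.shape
(11,)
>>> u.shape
(13, 5)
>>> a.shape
(11, 13)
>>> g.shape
(13,)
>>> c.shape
(13, 19)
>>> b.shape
(5, 11)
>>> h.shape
(5, 13)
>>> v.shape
(13, 11)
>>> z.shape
(11, 11)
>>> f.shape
(13,)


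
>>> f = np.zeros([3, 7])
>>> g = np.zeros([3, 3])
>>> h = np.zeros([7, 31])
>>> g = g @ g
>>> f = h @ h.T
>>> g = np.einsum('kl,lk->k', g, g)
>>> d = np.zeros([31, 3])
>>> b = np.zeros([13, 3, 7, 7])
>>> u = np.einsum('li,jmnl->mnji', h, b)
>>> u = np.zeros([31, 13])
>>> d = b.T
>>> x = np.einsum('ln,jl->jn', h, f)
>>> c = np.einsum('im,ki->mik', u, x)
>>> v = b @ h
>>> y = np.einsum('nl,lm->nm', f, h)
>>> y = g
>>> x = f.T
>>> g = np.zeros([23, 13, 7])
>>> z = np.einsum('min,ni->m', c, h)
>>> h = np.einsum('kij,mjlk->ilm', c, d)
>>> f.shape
(7, 7)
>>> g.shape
(23, 13, 7)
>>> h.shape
(31, 3, 7)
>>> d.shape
(7, 7, 3, 13)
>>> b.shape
(13, 3, 7, 7)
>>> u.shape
(31, 13)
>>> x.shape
(7, 7)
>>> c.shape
(13, 31, 7)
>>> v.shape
(13, 3, 7, 31)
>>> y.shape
(3,)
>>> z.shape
(13,)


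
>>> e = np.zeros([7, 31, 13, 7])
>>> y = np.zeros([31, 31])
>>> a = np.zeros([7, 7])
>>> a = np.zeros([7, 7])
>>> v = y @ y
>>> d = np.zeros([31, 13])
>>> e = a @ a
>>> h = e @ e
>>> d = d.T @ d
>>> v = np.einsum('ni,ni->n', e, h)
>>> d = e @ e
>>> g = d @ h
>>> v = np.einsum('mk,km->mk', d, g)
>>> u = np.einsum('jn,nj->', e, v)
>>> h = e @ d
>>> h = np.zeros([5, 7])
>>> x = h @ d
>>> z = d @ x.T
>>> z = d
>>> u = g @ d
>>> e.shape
(7, 7)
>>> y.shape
(31, 31)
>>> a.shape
(7, 7)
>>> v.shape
(7, 7)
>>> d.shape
(7, 7)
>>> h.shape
(5, 7)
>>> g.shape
(7, 7)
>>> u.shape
(7, 7)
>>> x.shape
(5, 7)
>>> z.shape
(7, 7)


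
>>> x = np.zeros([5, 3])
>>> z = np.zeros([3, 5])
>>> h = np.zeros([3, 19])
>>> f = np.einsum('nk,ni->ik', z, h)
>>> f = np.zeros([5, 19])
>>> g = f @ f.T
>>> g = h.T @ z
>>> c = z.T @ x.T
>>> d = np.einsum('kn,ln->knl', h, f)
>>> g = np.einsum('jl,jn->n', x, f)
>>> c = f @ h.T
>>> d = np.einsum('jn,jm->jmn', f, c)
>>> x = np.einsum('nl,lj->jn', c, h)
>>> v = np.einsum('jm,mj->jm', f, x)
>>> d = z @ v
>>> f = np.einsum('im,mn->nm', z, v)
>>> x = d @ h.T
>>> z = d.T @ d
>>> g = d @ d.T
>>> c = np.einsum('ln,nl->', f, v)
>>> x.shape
(3, 3)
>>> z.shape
(19, 19)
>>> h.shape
(3, 19)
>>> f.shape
(19, 5)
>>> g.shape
(3, 3)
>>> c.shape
()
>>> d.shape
(3, 19)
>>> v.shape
(5, 19)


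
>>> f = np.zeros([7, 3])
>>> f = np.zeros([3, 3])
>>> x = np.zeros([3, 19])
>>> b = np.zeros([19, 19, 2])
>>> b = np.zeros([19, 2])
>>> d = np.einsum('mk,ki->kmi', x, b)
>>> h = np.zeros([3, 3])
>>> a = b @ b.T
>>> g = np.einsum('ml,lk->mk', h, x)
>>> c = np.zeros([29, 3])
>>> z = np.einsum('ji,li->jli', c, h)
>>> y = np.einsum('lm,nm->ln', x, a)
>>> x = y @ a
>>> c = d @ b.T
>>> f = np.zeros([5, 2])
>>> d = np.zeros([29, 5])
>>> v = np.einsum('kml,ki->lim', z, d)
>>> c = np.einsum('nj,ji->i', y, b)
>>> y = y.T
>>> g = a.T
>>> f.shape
(5, 2)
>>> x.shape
(3, 19)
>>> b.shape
(19, 2)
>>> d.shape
(29, 5)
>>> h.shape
(3, 3)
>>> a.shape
(19, 19)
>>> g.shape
(19, 19)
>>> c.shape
(2,)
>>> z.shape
(29, 3, 3)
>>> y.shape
(19, 3)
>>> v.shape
(3, 5, 3)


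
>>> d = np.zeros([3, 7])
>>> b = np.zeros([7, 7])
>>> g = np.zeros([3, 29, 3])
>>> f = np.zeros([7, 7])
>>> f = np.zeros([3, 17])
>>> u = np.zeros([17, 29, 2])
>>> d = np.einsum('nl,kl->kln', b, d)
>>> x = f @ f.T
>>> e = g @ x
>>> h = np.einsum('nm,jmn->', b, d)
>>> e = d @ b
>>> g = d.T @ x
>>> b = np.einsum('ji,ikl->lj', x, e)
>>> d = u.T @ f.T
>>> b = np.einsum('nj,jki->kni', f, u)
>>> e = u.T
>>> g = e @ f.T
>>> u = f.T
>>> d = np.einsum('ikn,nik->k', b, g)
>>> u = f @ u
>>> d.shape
(3,)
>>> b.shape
(29, 3, 2)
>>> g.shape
(2, 29, 3)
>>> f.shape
(3, 17)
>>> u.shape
(3, 3)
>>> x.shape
(3, 3)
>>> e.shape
(2, 29, 17)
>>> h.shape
()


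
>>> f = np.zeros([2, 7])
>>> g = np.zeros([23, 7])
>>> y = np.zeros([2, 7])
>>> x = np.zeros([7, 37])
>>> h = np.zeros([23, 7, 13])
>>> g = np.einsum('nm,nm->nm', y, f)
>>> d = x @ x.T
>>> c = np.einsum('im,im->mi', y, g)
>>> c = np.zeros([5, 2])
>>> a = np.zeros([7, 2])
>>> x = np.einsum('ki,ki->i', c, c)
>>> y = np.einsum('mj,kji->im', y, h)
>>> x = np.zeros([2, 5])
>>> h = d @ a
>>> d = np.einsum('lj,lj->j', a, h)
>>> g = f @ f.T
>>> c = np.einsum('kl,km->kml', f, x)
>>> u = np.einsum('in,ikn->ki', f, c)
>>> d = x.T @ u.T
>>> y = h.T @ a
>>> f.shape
(2, 7)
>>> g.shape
(2, 2)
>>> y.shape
(2, 2)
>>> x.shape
(2, 5)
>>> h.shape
(7, 2)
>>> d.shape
(5, 5)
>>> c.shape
(2, 5, 7)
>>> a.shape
(7, 2)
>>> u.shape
(5, 2)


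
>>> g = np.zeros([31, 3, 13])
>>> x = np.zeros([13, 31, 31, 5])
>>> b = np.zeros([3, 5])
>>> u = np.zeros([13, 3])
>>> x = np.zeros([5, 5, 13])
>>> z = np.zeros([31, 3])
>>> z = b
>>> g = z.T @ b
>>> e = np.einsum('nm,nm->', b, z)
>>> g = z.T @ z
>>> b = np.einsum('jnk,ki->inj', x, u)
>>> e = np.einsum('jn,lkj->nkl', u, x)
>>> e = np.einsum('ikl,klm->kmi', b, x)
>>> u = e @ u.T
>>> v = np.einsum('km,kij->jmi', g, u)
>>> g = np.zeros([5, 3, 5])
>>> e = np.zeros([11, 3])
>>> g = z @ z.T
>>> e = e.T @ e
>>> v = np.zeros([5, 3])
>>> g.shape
(3, 3)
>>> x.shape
(5, 5, 13)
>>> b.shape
(3, 5, 5)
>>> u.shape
(5, 13, 13)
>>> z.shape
(3, 5)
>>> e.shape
(3, 3)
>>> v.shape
(5, 3)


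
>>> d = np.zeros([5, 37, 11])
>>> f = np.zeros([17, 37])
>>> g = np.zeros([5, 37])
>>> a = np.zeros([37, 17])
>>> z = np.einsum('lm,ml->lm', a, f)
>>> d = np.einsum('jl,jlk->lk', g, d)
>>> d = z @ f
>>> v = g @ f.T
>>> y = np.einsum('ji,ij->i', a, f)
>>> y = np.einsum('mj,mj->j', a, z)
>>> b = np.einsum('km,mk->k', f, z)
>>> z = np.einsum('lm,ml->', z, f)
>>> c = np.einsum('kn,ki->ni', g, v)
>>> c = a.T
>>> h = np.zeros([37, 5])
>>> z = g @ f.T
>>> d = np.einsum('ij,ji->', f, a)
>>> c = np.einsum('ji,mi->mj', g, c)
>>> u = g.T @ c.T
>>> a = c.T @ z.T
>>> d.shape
()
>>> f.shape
(17, 37)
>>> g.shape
(5, 37)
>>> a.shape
(5, 5)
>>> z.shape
(5, 17)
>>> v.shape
(5, 17)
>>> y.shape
(17,)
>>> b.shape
(17,)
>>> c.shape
(17, 5)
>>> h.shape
(37, 5)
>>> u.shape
(37, 17)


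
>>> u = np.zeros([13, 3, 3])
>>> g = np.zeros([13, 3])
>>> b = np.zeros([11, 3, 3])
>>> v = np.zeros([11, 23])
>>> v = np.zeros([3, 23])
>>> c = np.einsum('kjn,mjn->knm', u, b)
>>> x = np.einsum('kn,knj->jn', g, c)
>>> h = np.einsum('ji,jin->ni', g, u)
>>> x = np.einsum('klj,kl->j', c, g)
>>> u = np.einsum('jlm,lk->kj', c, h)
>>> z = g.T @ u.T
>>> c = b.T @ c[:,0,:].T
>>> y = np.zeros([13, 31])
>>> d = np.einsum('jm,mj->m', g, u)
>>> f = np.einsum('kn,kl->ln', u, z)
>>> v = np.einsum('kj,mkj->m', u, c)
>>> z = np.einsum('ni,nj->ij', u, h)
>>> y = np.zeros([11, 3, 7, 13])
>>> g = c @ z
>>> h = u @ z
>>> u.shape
(3, 13)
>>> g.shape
(3, 3, 3)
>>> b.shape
(11, 3, 3)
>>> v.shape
(3,)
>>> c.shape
(3, 3, 13)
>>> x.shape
(11,)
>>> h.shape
(3, 3)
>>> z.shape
(13, 3)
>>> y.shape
(11, 3, 7, 13)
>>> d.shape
(3,)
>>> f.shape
(3, 13)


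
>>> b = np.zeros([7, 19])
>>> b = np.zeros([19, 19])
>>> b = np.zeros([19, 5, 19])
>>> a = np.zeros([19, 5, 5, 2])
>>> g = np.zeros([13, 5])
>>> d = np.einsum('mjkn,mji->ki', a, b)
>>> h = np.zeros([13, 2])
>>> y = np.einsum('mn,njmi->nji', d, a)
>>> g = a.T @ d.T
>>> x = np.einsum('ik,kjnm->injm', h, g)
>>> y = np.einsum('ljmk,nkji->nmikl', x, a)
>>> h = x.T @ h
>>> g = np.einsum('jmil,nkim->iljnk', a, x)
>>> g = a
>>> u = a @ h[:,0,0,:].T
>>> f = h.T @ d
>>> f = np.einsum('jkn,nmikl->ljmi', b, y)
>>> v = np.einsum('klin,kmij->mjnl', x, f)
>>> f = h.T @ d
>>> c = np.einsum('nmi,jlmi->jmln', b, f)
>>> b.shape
(19, 5, 19)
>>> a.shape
(19, 5, 5, 2)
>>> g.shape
(19, 5, 5, 2)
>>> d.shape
(5, 19)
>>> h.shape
(5, 5, 5, 2)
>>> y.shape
(19, 5, 2, 5, 13)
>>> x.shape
(13, 5, 5, 5)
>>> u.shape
(19, 5, 5, 5)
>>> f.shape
(2, 5, 5, 19)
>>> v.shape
(19, 2, 5, 5)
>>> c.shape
(2, 5, 5, 19)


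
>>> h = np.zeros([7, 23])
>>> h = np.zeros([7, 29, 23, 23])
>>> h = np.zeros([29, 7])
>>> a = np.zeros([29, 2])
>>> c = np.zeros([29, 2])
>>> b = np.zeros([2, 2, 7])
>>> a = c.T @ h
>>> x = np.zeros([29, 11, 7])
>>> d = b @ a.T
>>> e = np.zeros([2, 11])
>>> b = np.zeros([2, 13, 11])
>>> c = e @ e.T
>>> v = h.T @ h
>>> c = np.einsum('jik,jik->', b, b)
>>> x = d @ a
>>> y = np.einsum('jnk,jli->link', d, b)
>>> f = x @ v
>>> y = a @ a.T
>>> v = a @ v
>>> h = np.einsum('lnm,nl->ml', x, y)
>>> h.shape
(7, 2)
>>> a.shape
(2, 7)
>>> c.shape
()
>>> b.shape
(2, 13, 11)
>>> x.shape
(2, 2, 7)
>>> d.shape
(2, 2, 2)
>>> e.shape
(2, 11)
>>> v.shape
(2, 7)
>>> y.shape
(2, 2)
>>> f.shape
(2, 2, 7)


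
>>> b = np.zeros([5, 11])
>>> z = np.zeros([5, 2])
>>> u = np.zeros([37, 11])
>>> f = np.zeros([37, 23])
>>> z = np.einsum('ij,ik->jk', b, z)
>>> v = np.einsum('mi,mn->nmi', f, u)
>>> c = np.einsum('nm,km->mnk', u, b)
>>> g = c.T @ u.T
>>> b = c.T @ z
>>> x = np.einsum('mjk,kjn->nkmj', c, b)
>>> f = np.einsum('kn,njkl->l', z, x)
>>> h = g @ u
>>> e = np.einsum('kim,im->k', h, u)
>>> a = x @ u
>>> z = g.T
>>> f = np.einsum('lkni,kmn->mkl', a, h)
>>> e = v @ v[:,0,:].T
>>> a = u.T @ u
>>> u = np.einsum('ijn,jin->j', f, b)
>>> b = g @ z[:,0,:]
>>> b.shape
(5, 37, 5)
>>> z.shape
(37, 37, 5)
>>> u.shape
(5,)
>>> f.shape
(37, 5, 2)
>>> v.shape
(11, 37, 23)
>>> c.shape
(11, 37, 5)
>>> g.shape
(5, 37, 37)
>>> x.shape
(2, 5, 11, 37)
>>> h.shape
(5, 37, 11)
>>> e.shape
(11, 37, 11)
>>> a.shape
(11, 11)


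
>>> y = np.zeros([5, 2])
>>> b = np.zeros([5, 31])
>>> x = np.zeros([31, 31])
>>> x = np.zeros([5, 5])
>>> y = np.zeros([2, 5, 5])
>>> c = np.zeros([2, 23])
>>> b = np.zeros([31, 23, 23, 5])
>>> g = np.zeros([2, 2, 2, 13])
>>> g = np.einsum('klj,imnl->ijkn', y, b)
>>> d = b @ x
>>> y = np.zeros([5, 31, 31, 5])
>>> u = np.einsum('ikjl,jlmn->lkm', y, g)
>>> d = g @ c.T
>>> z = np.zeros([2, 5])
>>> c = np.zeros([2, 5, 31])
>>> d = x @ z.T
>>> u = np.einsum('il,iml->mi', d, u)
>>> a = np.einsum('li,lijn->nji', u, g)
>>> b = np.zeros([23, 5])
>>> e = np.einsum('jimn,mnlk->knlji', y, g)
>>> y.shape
(5, 31, 31, 5)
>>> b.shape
(23, 5)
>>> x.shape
(5, 5)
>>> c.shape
(2, 5, 31)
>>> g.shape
(31, 5, 2, 23)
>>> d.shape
(5, 2)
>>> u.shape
(31, 5)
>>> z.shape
(2, 5)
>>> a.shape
(23, 2, 5)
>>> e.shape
(23, 5, 2, 5, 31)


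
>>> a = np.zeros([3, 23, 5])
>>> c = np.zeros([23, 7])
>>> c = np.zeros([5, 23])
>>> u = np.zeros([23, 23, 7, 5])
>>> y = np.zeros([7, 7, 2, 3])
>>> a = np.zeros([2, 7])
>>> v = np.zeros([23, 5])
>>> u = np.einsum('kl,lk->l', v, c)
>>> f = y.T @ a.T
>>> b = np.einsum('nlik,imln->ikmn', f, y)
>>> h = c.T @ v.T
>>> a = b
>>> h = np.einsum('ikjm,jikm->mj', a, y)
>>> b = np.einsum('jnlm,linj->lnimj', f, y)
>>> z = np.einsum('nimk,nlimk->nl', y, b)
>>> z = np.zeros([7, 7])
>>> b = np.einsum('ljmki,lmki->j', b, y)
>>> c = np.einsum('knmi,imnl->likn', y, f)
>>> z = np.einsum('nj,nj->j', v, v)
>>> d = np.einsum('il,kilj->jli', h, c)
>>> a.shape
(7, 2, 7, 3)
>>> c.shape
(2, 3, 7, 7)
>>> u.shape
(5,)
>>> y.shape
(7, 7, 2, 3)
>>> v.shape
(23, 5)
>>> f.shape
(3, 2, 7, 2)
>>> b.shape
(2,)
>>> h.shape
(3, 7)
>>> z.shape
(5,)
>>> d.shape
(7, 7, 3)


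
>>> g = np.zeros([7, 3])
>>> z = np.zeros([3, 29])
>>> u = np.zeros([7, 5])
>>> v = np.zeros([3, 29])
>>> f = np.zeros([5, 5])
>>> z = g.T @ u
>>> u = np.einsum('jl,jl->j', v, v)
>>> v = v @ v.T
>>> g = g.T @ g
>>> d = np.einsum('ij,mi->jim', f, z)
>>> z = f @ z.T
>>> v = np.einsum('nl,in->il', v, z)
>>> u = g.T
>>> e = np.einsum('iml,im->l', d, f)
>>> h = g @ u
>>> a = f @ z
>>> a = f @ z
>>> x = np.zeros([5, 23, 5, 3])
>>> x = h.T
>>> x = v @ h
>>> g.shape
(3, 3)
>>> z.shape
(5, 3)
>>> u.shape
(3, 3)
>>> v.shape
(5, 3)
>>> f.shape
(5, 5)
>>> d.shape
(5, 5, 3)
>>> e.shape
(3,)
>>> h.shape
(3, 3)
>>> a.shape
(5, 3)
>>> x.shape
(5, 3)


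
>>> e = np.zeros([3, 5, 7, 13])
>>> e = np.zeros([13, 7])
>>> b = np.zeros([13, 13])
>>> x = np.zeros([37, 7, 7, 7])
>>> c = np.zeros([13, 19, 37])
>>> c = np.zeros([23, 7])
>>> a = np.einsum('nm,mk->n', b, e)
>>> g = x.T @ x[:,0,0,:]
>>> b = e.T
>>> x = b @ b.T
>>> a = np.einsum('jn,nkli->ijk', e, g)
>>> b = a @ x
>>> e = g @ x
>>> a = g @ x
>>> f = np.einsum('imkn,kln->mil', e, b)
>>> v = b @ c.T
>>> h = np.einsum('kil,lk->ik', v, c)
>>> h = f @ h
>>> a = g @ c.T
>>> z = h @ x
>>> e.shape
(7, 7, 7, 7)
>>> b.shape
(7, 13, 7)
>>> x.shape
(7, 7)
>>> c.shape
(23, 7)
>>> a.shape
(7, 7, 7, 23)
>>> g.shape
(7, 7, 7, 7)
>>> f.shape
(7, 7, 13)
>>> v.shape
(7, 13, 23)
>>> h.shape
(7, 7, 7)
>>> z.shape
(7, 7, 7)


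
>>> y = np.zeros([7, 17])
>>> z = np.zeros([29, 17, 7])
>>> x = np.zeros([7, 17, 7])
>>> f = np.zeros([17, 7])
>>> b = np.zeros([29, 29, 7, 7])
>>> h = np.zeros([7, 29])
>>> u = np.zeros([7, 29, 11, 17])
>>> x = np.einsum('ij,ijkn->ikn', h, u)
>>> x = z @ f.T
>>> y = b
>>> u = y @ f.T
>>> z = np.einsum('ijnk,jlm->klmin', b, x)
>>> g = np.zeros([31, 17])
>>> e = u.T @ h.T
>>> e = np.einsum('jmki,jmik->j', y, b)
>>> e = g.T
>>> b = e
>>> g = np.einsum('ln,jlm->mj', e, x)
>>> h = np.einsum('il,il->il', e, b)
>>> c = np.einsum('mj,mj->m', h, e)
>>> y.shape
(29, 29, 7, 7)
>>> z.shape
(7, 17, 17, 29, 7)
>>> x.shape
(29, 17, 17)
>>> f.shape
(17, 7)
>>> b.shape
(17, 31)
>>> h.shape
(17, 31)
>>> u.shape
(29, 29, 7, 17)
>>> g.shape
(17, 29)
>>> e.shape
(17, 31)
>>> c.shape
(17,)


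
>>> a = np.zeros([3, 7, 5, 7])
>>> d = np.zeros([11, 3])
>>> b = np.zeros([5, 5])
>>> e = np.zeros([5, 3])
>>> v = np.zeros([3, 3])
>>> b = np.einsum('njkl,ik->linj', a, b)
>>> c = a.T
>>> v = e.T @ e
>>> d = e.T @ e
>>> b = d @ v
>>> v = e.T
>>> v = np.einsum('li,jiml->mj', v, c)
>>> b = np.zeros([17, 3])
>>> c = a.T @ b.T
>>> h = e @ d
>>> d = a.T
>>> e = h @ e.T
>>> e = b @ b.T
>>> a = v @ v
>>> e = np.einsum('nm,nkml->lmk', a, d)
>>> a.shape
(7, 7)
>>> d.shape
(7, 5, 7, 3)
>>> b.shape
(17, 3)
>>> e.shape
(3, 7, 5)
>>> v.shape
(7, 7)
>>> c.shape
(7, 5, 7, 17)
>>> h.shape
(5, 3)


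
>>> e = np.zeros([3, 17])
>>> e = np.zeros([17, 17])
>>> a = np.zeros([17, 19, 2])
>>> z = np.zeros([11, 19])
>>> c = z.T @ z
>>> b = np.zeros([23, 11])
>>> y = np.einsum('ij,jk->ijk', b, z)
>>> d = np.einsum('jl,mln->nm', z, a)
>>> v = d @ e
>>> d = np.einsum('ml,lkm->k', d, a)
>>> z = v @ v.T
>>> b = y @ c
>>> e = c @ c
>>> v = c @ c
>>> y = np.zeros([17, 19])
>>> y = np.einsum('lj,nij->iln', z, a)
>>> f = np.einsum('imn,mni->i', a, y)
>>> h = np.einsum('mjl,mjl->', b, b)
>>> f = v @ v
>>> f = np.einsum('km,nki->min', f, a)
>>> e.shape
(19, 19)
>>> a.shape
(17, 19, 2)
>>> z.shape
(2, 2)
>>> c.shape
(19, 19)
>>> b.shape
(23, 11, 19)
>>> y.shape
(19, 2, 17)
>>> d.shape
(19,)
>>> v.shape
(19, 19)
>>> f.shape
(19, 2, 17)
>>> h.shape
()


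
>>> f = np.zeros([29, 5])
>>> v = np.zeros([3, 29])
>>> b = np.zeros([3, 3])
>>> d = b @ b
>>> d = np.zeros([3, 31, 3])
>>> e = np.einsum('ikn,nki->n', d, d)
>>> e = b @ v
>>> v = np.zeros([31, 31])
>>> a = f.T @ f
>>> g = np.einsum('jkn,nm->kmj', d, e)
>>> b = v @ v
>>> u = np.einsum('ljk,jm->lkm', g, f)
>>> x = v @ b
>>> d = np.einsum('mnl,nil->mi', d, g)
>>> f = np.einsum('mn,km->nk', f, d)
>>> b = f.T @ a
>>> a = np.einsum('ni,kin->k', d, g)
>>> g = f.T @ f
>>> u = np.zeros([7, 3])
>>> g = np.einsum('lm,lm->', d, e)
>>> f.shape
(5, 3)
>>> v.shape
(31, 31)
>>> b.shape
(3, 5)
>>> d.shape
(3, 29)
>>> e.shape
(3, 29)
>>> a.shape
(31,)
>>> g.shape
()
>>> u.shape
(7, 3)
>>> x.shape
(31, 31)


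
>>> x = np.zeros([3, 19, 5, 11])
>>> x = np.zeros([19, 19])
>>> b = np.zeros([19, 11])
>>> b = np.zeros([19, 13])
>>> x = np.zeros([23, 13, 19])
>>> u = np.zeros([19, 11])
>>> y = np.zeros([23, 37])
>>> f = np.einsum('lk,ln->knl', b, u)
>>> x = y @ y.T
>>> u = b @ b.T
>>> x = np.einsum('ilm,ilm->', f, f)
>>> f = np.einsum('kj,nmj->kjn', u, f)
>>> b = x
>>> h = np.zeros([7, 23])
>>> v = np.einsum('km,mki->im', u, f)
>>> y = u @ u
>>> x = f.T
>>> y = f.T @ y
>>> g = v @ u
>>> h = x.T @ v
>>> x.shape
(13, 19, 19)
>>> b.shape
()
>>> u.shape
(19, 19)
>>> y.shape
(13, 19, 19)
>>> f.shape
(19, 19, 13)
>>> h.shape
(19, 19, 19)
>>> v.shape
(13, 19)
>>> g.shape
(13, 19)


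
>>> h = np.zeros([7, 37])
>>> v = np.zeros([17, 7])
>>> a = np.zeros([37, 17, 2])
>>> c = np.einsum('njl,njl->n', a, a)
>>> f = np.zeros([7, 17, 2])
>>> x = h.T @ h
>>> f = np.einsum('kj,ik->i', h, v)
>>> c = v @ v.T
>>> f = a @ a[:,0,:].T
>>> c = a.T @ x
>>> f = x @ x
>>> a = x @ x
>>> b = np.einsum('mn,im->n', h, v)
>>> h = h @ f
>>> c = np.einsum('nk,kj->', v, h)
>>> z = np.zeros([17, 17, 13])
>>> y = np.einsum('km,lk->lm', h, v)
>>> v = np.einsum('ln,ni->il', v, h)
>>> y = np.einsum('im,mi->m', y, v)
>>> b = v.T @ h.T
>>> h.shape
(7, 37)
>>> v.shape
(37, 17)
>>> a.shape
(37, 37)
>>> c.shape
()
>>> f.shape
(37, 37)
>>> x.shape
(37, 37)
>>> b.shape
(17, 7)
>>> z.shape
(17, 17, 13)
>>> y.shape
(37,)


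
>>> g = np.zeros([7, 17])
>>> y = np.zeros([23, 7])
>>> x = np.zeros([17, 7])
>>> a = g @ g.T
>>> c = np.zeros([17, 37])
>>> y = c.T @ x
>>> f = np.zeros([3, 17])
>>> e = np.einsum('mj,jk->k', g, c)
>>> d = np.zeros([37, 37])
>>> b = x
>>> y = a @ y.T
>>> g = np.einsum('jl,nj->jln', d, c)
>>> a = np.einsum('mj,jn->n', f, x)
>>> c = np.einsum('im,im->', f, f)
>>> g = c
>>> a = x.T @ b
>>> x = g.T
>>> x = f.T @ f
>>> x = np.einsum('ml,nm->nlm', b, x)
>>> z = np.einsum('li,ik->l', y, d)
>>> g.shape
()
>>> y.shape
(7, 37)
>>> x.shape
(17, 7, 17)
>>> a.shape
(7, 7)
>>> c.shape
()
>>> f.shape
(3, 17)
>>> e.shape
(37,)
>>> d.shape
(37, 37)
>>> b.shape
(17, 7)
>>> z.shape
(7,)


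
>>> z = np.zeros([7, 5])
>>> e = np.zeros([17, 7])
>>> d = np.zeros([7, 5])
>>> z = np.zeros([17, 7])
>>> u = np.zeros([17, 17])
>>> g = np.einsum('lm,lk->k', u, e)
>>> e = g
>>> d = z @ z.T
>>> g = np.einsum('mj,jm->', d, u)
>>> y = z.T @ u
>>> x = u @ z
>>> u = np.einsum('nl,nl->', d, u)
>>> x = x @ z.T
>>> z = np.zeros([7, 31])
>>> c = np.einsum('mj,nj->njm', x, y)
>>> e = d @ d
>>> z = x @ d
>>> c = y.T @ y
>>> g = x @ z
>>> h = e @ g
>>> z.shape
(17, 17)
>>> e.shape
(17, 17)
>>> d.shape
(17, 17)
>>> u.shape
()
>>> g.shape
(17, 17)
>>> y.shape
(7, 17)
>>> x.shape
(17, 17)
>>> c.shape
(17, 17)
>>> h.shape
(17, 17)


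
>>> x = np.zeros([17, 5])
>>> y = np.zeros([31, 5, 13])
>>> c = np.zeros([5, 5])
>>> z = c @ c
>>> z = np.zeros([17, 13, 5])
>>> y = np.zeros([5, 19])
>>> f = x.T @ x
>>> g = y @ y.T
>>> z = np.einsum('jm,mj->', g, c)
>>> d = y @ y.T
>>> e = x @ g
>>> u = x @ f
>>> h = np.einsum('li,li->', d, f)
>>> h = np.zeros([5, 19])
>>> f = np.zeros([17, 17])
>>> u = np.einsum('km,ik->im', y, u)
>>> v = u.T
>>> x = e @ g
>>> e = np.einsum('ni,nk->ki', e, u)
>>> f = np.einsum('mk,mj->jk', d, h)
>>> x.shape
(17, 5)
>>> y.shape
(5, 19)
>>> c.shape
(5, 5)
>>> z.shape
()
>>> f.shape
(19, 5)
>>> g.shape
(5, 5)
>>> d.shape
(5, 5)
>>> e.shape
(19, 5)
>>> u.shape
(17, 19)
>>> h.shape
(5, 19)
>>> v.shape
(19, 17)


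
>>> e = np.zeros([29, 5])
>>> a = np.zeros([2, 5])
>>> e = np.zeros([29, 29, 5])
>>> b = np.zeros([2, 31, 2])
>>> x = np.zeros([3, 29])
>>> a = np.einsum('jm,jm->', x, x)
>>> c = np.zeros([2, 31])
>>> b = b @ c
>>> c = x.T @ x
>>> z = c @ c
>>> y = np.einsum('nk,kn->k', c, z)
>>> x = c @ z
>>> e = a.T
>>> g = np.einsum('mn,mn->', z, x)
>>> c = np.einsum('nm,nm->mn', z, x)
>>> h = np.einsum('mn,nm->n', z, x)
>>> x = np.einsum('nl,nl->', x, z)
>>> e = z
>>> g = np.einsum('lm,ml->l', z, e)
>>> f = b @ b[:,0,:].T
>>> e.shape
(29, 29)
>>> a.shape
()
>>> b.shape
(2, 31, 31)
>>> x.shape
()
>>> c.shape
(29, 29)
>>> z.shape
(29, 29)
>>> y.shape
(29,)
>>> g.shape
(29,)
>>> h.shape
(29,)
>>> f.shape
(2, 31, 2)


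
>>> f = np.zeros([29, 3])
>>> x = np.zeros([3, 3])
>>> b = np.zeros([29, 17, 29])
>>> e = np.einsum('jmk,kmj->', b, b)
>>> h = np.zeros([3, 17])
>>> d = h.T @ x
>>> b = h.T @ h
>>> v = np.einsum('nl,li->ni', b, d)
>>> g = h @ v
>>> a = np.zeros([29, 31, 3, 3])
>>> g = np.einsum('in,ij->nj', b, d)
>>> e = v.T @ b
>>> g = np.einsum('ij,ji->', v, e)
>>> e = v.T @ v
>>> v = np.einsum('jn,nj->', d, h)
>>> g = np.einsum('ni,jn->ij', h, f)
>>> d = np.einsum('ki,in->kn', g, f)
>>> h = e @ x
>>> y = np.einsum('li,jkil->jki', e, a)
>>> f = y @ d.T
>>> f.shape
(29, 31, 17)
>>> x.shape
(3, 3)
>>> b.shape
(17, 17)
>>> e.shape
(3, 3)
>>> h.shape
(3, 3)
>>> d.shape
(17, 3)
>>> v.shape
()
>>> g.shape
(17, 29)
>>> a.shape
(29, 31, 3, 3)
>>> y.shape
(29, 31, 3)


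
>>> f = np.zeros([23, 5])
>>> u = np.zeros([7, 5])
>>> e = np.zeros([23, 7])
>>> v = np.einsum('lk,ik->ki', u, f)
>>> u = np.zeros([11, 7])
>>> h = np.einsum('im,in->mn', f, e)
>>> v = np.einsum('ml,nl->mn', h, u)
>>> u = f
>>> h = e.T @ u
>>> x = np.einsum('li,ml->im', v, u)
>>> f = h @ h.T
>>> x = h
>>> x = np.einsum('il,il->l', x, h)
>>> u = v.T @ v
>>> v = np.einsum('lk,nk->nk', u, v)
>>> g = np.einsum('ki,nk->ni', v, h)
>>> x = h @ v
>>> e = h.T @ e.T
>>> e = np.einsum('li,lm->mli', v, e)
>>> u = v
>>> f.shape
(7, 7)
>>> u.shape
(5, 11)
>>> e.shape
(23, 5, 11)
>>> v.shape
(5, 11)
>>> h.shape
(7, 5)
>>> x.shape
(7, 11)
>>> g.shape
(7, 11)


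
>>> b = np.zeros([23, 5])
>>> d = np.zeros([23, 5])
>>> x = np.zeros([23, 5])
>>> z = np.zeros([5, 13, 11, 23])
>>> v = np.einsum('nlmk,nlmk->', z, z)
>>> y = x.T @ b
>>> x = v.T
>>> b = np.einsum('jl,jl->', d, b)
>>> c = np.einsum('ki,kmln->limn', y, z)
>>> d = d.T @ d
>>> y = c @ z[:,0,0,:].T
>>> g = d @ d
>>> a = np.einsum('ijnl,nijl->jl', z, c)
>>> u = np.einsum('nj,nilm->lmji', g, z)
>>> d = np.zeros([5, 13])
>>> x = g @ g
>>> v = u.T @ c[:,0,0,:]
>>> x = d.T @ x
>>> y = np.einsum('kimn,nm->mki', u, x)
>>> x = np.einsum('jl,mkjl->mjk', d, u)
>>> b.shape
()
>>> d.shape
(5, 13)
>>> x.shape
(11, 5, 23)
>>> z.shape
(5, 13, 11, 23)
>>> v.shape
(13, 5, 23, 23)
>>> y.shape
(5, 11, 23)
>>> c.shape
(11, 5, 13, 23)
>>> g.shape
(5, 5)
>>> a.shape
(13, 23)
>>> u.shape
(11, 23, 5, 13)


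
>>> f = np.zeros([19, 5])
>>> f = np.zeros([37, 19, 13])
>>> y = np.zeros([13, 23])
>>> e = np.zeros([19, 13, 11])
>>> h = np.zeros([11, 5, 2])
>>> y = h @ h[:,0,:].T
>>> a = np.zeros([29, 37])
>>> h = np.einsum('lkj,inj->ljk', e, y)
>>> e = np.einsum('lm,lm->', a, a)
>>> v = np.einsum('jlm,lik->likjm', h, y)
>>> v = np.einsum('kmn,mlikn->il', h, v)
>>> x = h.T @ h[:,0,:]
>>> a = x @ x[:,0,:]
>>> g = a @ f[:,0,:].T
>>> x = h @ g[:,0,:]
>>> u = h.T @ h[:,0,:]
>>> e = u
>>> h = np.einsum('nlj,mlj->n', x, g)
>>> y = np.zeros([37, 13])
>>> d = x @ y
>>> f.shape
(37, 19, 13)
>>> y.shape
(37, 13)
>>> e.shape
(13, 11, 13)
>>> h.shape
(19,)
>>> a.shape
(13, 11, 13)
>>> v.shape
(11, 5)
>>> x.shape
(19, 11, 37)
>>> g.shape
(13, 11, 37)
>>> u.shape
(13, 11, 13)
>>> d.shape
(19, 11, 13)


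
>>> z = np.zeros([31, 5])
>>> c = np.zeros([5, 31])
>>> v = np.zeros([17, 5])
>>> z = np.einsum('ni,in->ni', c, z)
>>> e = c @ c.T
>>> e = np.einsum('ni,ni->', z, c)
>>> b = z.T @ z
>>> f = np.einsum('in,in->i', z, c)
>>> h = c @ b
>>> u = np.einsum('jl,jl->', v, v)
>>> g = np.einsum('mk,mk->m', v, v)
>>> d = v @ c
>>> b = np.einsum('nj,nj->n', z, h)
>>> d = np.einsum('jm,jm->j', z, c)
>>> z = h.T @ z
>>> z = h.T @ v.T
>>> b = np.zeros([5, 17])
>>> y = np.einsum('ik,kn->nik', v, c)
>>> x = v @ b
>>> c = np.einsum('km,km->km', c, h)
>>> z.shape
(31, 17)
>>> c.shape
(5, 31)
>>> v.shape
(17, 5)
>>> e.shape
()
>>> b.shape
(5, 17)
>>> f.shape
(5,)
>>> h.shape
(5, 31)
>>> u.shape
()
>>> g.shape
(17,)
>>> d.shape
(5,)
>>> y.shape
(31, 17, 5)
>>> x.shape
(17, 17)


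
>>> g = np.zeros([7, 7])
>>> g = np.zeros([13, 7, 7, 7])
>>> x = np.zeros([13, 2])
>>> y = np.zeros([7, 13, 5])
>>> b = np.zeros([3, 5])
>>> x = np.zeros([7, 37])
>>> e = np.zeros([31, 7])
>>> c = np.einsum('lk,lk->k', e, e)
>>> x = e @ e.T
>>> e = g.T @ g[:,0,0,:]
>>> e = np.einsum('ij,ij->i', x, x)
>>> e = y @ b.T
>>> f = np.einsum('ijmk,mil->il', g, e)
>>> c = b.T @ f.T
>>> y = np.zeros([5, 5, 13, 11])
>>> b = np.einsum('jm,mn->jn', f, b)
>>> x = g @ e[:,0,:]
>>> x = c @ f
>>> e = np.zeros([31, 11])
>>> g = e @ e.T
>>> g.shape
(31, 31)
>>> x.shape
(5, 3)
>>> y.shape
(5, 5, 13, 11)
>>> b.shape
(13, 5)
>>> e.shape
(31, 11)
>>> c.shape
(5, 13)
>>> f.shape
(13, 3)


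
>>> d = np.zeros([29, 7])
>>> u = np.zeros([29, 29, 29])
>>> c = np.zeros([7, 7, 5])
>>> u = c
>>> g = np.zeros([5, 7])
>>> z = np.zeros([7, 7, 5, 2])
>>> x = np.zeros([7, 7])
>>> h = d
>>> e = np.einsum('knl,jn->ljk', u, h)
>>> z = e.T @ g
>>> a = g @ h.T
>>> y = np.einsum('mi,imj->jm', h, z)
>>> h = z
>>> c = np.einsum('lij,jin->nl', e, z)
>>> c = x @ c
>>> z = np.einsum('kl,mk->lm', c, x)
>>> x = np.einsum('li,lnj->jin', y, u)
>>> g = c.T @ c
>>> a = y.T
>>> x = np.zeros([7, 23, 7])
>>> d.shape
(29, 7)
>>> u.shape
(7, 7, 5)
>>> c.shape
(7, 5)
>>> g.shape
(5, 5)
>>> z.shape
(5, 7)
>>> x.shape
(7, 23, 7)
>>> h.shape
(7, 29, 7)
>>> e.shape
(5, 29, 7)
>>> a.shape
(29, 7)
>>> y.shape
(7, 29)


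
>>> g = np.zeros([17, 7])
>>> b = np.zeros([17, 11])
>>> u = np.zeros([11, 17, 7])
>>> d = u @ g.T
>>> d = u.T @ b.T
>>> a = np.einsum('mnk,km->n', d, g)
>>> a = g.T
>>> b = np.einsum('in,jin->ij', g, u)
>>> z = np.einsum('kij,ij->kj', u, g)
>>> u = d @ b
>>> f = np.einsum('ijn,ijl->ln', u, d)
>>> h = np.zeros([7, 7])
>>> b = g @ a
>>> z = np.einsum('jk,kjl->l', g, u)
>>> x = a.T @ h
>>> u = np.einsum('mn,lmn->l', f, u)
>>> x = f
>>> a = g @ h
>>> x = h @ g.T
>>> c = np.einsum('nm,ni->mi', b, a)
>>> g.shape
(17, 7)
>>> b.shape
(17, 17)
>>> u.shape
(7,)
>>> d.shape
(7, 17, 17)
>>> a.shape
(17, 7)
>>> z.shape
(11,)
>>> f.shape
(17, 11)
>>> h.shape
(7, 7)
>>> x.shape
(7, 17)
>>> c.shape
(17, 7)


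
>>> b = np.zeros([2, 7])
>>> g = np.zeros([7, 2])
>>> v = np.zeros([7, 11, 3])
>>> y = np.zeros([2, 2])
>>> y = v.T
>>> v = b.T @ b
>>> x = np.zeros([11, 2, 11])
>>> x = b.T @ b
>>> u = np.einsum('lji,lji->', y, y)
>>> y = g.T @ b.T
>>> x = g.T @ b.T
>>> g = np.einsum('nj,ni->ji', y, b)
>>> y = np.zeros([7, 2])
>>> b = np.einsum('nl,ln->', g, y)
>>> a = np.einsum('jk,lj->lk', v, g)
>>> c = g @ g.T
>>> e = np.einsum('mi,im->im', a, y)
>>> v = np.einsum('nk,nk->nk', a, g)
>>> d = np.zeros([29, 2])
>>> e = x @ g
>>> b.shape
()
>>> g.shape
(2, 7)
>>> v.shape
(2, 7)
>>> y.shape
(7, 2)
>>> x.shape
(2, 2)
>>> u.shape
()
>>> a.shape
(2, 7)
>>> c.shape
(2, 2)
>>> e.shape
(2, 7)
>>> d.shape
(29, 2)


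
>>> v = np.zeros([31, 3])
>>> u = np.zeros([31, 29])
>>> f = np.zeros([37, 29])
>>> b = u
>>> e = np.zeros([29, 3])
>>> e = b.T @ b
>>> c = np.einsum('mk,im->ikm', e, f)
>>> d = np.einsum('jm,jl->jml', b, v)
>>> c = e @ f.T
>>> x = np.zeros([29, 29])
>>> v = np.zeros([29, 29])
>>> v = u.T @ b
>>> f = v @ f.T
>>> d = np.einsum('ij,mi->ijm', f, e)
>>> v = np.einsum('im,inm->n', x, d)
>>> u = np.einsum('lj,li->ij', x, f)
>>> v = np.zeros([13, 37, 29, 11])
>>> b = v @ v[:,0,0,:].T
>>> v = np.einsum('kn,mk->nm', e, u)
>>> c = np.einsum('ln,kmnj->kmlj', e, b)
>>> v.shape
(29, 37)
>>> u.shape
(37, 29)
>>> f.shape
(29, 37)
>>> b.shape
(13, 37, 29, 13)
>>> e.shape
(29, 29)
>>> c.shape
(13, 37, 29, 13)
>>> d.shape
(29, 37, 29)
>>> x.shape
(29, 29)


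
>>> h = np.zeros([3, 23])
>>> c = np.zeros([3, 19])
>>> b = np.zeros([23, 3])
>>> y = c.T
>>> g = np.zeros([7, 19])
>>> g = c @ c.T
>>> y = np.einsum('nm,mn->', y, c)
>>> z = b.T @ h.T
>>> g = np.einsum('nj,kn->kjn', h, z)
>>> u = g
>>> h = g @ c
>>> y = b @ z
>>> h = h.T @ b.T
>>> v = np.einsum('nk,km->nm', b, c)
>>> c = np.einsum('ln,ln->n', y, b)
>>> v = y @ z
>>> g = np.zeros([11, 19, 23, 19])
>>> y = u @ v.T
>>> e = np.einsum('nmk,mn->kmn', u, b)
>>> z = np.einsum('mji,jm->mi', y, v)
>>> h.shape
(19, 23, 23)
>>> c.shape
(3,)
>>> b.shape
(23, 3)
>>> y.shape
(3, 23, 23)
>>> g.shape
(11, 19, 23, 19)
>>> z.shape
(3, 23)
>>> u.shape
(3, 23, 3)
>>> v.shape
(23, 3)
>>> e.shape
(3, 23, 3)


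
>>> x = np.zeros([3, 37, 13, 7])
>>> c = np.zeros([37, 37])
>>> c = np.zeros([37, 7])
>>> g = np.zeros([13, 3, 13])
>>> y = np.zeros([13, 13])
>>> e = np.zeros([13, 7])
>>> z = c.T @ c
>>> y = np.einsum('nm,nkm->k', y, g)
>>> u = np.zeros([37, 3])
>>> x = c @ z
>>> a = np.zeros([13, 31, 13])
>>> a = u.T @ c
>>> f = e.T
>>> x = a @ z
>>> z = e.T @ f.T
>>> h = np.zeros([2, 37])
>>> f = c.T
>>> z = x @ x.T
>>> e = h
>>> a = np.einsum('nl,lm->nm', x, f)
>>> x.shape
(3, 7)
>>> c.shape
(37, 7)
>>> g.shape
(13, 3, 13)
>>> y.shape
(3,)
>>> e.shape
(2, 37)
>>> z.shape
(3, 3)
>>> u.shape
(37, 3)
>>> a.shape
(3, 37)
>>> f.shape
(7, 37)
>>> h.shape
(2, 37)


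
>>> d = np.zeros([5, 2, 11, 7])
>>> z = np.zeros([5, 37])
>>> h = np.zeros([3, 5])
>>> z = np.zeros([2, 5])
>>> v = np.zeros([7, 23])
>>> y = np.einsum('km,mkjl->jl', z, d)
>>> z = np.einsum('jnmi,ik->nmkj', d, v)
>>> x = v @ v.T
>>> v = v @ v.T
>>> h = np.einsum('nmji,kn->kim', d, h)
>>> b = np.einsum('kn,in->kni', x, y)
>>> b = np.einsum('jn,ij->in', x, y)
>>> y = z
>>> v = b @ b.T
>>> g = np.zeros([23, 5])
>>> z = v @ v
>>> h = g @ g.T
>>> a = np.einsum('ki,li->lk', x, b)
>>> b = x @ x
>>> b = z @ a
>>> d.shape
(5, 2, 11, 7)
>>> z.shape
(11, 11)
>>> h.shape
(23, 23)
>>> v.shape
(11, 11)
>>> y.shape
(2, 11, 23, 5)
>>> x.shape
(7, 7)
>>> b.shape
(11, 7)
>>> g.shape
(23, 5)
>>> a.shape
(11, 7)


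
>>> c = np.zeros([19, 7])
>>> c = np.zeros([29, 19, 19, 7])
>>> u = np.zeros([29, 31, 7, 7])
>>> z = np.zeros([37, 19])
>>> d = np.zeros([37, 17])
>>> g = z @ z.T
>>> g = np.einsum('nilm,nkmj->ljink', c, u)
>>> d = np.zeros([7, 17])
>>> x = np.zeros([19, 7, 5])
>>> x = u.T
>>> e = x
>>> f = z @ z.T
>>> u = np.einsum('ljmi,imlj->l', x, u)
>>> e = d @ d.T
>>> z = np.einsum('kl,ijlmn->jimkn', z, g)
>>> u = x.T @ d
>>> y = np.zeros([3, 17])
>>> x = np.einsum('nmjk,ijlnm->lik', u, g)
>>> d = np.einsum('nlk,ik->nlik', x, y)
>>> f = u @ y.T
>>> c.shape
(29, 19, 19, 7)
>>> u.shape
(29, 31, 7, 17)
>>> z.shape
(7, 19, 29, 37, 31)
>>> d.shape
(19, 19, 3, 17)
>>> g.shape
(19, 7, 19, 29, 31)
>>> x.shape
(19, 19, 17)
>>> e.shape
(7, 7)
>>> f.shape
(29, 31, 7, 3)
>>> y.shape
(3, 17)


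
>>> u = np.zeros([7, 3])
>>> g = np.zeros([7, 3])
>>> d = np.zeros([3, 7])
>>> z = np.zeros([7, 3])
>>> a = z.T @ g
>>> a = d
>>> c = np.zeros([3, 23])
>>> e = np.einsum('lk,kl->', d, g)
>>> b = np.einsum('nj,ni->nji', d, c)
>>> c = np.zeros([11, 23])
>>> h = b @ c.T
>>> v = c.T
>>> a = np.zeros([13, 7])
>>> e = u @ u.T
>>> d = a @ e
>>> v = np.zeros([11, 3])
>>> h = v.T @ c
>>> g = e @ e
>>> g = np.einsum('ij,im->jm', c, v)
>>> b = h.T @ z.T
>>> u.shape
(7, 3)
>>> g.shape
(23, 3)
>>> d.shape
(13, 7)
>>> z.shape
(7, 3)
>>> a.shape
(13, 7)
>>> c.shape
(11, 23)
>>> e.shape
(7, 7)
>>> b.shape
(23, 7)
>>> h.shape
(3, 23)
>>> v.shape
(11, 3)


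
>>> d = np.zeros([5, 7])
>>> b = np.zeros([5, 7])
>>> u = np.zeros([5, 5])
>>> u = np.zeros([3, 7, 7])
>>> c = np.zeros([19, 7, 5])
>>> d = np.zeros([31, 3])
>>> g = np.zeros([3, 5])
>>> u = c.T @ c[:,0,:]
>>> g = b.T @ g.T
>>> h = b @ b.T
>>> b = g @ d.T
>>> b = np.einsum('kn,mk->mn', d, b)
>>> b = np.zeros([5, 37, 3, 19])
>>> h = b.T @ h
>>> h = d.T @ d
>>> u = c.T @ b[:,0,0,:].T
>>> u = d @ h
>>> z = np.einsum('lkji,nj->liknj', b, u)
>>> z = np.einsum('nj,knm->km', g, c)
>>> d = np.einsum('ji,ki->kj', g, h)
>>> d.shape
(3, 7)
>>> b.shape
(5, 37, 3, 19)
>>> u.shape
(31, 3)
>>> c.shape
(19, 7, 5)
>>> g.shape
(7, 3)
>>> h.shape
(3, 3)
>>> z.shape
(19, 5)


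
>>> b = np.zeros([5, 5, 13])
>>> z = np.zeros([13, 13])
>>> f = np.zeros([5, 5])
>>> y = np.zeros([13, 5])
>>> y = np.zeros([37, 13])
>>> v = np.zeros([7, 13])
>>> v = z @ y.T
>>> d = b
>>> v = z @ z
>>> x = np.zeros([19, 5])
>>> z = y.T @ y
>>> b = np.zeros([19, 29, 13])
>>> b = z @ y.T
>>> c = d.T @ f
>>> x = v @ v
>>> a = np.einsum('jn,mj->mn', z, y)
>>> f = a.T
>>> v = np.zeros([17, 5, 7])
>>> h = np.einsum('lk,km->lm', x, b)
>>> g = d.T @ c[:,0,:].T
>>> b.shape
(13, 37)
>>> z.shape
(13, 13)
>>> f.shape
(13, 37)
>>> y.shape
(37, 13)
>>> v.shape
(17, 5, 7)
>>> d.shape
(5, 5, 13)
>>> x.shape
(13, 13)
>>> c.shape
(13, 5, 5)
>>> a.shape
(37, 13)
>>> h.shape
(13, 37)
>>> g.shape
(13, 5, 13)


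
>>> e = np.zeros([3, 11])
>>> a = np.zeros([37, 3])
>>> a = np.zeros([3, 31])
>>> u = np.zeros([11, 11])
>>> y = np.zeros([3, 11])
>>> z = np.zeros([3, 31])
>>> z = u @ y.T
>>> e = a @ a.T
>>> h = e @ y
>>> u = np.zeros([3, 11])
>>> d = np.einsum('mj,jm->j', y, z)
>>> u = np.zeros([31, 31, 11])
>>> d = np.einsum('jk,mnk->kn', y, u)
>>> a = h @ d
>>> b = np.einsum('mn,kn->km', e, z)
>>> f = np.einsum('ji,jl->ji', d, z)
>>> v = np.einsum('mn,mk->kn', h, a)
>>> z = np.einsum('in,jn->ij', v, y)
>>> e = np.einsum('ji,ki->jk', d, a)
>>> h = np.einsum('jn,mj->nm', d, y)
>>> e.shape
(11, 3)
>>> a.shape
(3, 31)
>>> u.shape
(31, 31, 11)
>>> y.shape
(3, 11)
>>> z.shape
(31, 3)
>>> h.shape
(31, 3)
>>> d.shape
(11, 31)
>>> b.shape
(11, 3)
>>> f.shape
(11, 31)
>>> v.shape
(31, 11)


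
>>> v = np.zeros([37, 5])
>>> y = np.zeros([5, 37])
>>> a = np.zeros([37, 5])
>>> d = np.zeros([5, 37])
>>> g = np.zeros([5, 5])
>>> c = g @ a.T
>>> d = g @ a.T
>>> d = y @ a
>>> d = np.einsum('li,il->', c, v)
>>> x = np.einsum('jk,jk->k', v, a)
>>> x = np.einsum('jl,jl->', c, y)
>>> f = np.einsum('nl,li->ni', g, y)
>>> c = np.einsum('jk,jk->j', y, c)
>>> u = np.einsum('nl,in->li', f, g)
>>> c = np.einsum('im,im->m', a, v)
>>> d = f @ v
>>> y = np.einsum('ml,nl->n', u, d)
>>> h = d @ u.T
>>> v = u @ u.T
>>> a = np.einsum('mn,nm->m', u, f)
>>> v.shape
(37, 37)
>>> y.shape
(5,)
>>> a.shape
(37,)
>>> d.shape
(5, 5)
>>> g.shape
(5, 5)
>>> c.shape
(5,)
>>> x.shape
()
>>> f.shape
(5, 37)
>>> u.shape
(37, 5)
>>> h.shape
(5, 37)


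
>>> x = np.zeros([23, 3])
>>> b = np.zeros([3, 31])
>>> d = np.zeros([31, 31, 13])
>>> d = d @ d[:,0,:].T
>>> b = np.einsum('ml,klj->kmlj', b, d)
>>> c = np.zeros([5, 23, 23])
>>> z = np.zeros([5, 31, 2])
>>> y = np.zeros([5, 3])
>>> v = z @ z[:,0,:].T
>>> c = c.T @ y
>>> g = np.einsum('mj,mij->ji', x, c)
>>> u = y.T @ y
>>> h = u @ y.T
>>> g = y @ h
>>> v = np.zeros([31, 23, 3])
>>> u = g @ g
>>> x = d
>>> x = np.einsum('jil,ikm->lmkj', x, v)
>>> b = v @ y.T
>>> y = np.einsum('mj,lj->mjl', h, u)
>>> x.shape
(31, 3, 23, 31)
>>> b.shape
(31, 23, 5)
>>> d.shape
(31, 31, 31)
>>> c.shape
(23, 23, 3)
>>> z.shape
(5, 31, 2)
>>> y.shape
(3, 5, 5)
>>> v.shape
(31, 23, 3)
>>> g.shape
(5, 5)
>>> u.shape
(5, 5)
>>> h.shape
(3, 5)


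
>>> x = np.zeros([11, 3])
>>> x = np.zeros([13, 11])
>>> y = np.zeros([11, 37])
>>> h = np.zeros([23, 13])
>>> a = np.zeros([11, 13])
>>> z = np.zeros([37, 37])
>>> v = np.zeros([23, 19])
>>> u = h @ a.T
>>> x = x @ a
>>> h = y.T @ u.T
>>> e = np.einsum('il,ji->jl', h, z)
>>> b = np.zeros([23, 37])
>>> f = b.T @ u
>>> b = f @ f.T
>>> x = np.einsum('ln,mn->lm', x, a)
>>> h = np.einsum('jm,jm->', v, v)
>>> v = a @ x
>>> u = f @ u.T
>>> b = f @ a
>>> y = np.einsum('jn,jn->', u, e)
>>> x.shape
(13, 11)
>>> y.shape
()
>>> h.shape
()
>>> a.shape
(11, 13)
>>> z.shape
(37, 37)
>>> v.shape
(11, 11)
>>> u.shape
(37, 23)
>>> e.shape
(37, 23)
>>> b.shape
(37, 13)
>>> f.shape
(37, 11)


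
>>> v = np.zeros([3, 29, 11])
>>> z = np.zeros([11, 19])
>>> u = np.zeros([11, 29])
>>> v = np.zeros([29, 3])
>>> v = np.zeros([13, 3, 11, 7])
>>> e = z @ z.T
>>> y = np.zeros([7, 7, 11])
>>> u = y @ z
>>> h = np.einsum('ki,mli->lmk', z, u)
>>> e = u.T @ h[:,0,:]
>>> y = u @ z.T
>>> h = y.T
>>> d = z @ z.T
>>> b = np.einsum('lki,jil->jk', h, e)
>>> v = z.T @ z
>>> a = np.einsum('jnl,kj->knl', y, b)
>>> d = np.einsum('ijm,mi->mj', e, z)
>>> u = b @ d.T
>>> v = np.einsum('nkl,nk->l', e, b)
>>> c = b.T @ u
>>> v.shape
(11,)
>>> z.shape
(11, 19)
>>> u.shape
(19, 11)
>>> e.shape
(19, 7, 11)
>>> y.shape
(7, 7, 11)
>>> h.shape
(11, 7, 7)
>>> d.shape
(11, 7)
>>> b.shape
(19, 7)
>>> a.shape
(19, 7, 11)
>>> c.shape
(7, 11)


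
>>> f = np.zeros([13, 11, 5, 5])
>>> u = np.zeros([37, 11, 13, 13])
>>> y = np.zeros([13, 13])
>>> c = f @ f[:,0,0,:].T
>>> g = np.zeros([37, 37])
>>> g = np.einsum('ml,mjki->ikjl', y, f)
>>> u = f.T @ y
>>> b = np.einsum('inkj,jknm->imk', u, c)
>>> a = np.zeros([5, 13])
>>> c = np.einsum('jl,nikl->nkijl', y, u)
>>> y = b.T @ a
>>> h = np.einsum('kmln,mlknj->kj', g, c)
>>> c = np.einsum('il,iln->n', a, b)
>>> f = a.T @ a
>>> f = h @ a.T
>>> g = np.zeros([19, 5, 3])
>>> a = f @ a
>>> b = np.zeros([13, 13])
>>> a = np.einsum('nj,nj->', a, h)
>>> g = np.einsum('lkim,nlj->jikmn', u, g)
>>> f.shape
(5, 5)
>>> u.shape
(5, 5, 11, 13)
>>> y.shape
(11, 13, 13)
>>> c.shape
(11,)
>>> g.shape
(3, 11, 5, 13, 19)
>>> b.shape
(13, 13)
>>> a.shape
()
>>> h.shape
(5, 13)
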